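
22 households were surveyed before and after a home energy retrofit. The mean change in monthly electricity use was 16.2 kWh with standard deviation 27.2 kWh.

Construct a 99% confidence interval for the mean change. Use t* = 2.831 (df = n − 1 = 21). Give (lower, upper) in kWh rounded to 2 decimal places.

(-0.22, 32.62)

Paired design: SE = s_d/√n = 27.2/√22 = 5.7991.
t* = 2.831; margin of error = 2.831 × 5.7991 = 16.4173.
16.2 ± 16.4173 → (-0.22, 32.62).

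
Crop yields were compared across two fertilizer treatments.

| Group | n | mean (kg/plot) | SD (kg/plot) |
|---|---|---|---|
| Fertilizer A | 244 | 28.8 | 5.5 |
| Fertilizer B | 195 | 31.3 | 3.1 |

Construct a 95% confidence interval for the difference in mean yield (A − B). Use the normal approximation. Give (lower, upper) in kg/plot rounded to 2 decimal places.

(-3.32, -1.68)

Standard errors of each mean: 5.5/√244 = 0.3521 and 3.1/√195 = 0.2220.
SE(x̄₁ − x̄₂) = √(0.3521² + 0.2220²) = 0.4162 for independent samples with unequal variances.
With z* = 1.960, the margin is 1.960 × 0.4162 = 0.8158.
x̄₁ − x̄₂ = 28.8 − 31.3 = -2.5000; the interval is -2.5000 ± 0.8158 = (-3.32, -1.68).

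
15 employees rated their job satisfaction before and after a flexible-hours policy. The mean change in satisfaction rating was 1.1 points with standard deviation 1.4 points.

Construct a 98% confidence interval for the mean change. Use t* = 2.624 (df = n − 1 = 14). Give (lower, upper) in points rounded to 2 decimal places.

Paired design: SE = s_d/√n = 1.4/√15 = 0.3615.
t* = 2.624; margin of error = 2.624 × 0.3615 = 0.9486.
1.1 ± 0.9486 → (0.15, 2.05).

(0.15, 2.05)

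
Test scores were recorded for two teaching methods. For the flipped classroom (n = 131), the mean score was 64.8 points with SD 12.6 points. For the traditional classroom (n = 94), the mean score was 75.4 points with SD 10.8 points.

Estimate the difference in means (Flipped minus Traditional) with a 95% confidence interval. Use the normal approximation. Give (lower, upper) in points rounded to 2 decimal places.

SE₁ = s₁/√n₁ = 12.6/√131 = 1.1009; SE₂ = 10.8/√94 = 1.1139.
Independent samples, unequal variances: SE_diff = √(SE₁² + SE₂²) = √(1.21198081 + 1.24077321) = 1.5661.
z* = 1.960, so margin of error = 1.960 × 1.5661 = 3.0696.
Difference in means = 64.8 − 75.4 = -10.6000.
-10.6000 ± 3.0696 → (-13.67, -7.53).

(-13.67, -7.53)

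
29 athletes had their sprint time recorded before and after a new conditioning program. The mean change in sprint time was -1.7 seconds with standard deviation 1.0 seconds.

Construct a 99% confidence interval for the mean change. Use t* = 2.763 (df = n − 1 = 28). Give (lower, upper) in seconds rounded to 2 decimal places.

Paired design: SE = s_d/√n = 1.0/√29 = 0.1857.
t* = 2.763; margin of error = 2.763 × 0.1857 = 0.5131.
-1.7 ± 0.5131 → (-2.21, -1.19).

(-2.21, -1.19)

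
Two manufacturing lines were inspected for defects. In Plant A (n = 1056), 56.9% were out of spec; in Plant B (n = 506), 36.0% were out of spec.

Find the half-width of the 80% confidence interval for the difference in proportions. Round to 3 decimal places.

SE₁ = √(p̂₁(1−p̂₁)/n₁) = √(0.5690·0.4310/1056) = 0.01524; SE₂ = √(0.3600·0.6400/506) = 0.02134.
Independent samples: SE of the difference = √(SE₁² + SE₂²) = √(0.0002322576 + 0.0004553956) = 0.02622.
z* for 80% confidence is 1.282, so the margin of error is 1.282 × 0.02622 = 0.03361.

0.034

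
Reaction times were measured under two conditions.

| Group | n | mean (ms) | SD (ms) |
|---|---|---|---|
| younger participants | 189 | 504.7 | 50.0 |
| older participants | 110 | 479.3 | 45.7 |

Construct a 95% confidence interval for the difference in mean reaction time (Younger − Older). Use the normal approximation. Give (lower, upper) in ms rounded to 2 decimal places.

(14.28, 36.52)

SE₁ = s₁/√n₁ = 50.0/√189 = 3.6370; SE₂ = 45.7/√110 = 4.3573.
Independent samples, unequal variances: SE_diff = √(SE₁² + SE₂²) = √(13.227769 + 18.98606329) = 5.6757.
z* = 1.960, so margin of error = 1.960 × 5.6757 = 11.1244.
Difference in means = 504.7 − 479.3 = 25.4000.
25.4000 ± 11.1244 → (14.28, 36.52).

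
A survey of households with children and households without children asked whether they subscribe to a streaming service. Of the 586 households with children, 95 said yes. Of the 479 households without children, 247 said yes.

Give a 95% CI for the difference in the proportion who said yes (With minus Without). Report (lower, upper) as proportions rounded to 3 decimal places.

(-0.407, -0.300)

First, p̂₁ = 95/586 = 0.1621; p̂₂ = 247/479 = 0.5157.
The two standard errors are √(0.1621×0.8379/586) = 0.01522 and √(0.5157×0.4843/479) = 0.02283.
Because the samples are independent, SE_diff = √(0.01522² + 0.02283²) = 0.02744.
Using z* = 1.960 for 95%, ME = 1.960 × 0.02744 = 0.05378.
p̂₁ − p̂₂ = -0.3536; interval -0.3536 ± 0.05378 gives (-0.407, -0.300).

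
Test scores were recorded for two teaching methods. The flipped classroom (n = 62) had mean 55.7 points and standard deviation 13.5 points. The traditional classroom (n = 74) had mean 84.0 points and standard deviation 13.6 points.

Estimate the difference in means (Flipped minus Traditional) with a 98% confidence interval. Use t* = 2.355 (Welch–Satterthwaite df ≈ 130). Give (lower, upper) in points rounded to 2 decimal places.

Standard errors of each mean: 13.5/√62 = 1.7145 and 13.6/√74 = 1.5810.
SE(x̄₁ − x̄₂) = √(1.7145² + 1.5810²) = 2.3322 for independent samples with unequal variances.
With t* = 2.355, the margin is 2.355 × 2.3322 = 5.4923.
x̄₁ − x̄₂ = 55.7 − 84.0 = -28.3000; the interval is -28.3000 ± 5.4923 = (-33.79, -22.81).

(-33.79, -22.81)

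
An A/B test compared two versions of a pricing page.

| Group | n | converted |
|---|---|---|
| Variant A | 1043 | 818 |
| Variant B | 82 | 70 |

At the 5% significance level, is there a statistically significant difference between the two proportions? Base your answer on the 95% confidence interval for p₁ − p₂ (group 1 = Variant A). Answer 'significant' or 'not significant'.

not significant

First, p̂₁ = 818/1043 = 0.7843; p̂₂ = 70/82 = 0.8537.
The two standard errors are √(0.7843×0.2157/1043) = 0.01274 and √(0.8537×0.1463/82) = 0.03903.
Because the samples are independent, SE_diff = √(0.01274² + 0.03903²) = 0.04106.
Using z* = 1.960 for 95%, ME = 1.960 × 0.04106 = 0.08048.
p̂₁ − p̂₂ = -0.0694; interval -0.0694 ± 0.08048 gives (-0.14988, 0.01108).
The interval (-0.14988, 0.01108) contains 0, so the difference is not significant.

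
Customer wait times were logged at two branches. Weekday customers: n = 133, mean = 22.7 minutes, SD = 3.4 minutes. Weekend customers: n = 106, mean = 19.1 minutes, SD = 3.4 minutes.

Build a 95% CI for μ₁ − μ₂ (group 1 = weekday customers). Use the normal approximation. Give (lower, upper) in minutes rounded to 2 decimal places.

SE₁ = s₁/√n₁ = 3.4/√133 = 0.2948; SE₂ = 3.4/√106 = 0.3302.
Independent samples, unequal variances: SE_diff = √(SE₁² + SE₂²) = √(0.08690704 + 0.10903204) = 0.4427.
z* = 1.960, so margin of error = 1.960 × 0.4427 = 0.8677.
Difference in means = 22.7 − 19.1 = 3.6000.
3.6000 ± 0.8677 → (2.73, 4.47).

(2.73, 4.47)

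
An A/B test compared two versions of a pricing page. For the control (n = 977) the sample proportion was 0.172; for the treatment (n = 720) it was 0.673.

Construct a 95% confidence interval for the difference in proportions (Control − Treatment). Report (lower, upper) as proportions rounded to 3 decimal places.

(-0.543, -0.459)

The two standard errors are √(0.1720×0.8280/977) = 0.01207 and √(0.6730×0.3270/720) = 0.01748.
Because the samples are independent, SE_diff = √(0.01207² + 0.01748²) = 0.02124.
Using z* = 1.960 for 95%, ME = 1.960 × 0.02124 = 0.04163.
p̂₁ − p̂₂ = -0.5010; interval -0.5010 ± 0.04163 gives (-0.543, -0.459).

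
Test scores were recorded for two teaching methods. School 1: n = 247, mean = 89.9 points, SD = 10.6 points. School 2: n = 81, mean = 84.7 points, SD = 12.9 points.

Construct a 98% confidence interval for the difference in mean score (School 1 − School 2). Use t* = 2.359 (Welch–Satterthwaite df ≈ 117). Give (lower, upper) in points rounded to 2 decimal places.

(1.46, 8.94)

Per-group SEs: s₁/√n₁ = 10.6/√247 = 0.6745, s₂/√n₂ = 12.9/√81 = 1.4333.
Unpooled SE of the difference: √(0.45495025 + 2.05434889) = 1.5841.
Margin of error = t* · SE = 2.359 × 1.5841 = 3.7369.
x̄₁ − x̄₂ = 89.9 − 84.7 = 5.2000.
CI: 5.2000 ± 3.7369 = (1.46, 8.94).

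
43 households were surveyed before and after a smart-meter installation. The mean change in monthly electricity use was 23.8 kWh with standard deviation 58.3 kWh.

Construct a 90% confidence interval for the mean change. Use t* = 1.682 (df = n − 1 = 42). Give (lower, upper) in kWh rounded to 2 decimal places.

(8.85, 38.75)

Paired design: SE = s_d/√n = 58.3/√43 = 8.8907.
t* = 1.682; margin of error = 1.682 × 8.8907 = 14.9542.
23.8 ± 14.9542 → (8.85, 38.75).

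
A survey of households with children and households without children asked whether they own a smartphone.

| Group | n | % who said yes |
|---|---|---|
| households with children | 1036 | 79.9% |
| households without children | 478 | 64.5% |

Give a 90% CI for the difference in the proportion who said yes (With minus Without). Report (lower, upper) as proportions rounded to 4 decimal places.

The two standard errors are √(0.7990×0.2010/1036) = 0.01245 and √(0.6450×0.3550/478) = 0.02189.
Because the samples are independent, SE_diff = √(0.01245² + 0.02189²) = 0.02518.
Using z* = 1.645 for 90%, ME = 1.645 × 0.02518 = 0.04142.
p̂₁ − p̂₂ = 0.1540; interval 0.1540 ± 0.04142 gives (0.1126, 0.1954).

(0.1126, 0.1954)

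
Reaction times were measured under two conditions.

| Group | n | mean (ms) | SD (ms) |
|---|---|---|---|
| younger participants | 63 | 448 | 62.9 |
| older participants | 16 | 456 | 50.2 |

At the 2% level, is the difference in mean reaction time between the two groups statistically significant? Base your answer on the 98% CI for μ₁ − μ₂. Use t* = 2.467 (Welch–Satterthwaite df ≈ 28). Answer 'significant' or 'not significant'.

not significant

Standard errors of each mean: 62.9/√63 = 7.9247 and 50.2/√16 = 12.5500.
SE(x̄₁ − x̄₂) = √(7.9247² + 12.5500²) = 14.8426 for independent samples with unequal variances.
With t* = 2.467, the margin is 2.467 × 14.8426 = 36.6167.
x̄₁ − x̄₂ = 448 − 456 = -8.0000; the interval is -8.0000 ± 36.6167 = (-44.6167, 28.6167).
The interval (-44.6167, 28.6167) contains 0, so the difference is not significant.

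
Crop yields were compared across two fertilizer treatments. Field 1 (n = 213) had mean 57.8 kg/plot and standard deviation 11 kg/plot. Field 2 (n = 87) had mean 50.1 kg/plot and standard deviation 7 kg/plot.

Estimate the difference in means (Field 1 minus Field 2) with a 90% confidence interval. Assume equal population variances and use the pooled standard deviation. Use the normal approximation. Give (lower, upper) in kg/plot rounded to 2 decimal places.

s_p = √[((n₁−1)s₁² + (n₂−1)s₂²)/(n₁+n₂−2)] = √[(212·11² + 86·7²)/298] = 10.0111.
SE = 10.0111·√(1/213 + 1/87) = 1.2738.
With z* = 1.645, margin = 1.645 × 1.2738 = 2.0954.
x̄₁ − x̄₂ = 57.8 − 50.1 = 7.7000; interval 7.7000 ± 2.0954 = (5.60, 9.80).

(5.60, 9.80)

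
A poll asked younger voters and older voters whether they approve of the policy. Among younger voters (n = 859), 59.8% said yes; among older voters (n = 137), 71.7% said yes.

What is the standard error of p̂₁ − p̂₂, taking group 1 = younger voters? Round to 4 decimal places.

0.0420

The two standard errors are √(0.5980×0.4020/859) = 0.01673 and √(0.7170×0.2830/137) = 0.03849.
Because the samples are independent, SE_diff = √(0.01673² + 0.03849²) = 0.04197.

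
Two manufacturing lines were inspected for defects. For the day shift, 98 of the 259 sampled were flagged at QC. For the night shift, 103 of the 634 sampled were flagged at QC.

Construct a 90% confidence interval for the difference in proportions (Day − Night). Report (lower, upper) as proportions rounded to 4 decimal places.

Sample proportions: 98/259 = 0.3784, 103/634 = 0.1625.
Each SE is √(p̂(1−p̂)/n): √(0.3784·0.6216/259) = 0.03014 and √(0.1625·0.8375/634) = 0.01465.
SE(p̂₁ − p̂₂) = √(SE₁² + SE₂²) = √(0.0009084196 + 0.0002146225) = 0.03351, since the two samples are independent.
At 90% confidence z* = 1.645; margin = 1.645 × 0.03351 = 0.05512.
The difference is 0.3784 − 0.1625 = 0.2159, so the interval is 0.2159 ± 0.05512 = (0.1608, 0.2710).

(0.1608, 0.2710)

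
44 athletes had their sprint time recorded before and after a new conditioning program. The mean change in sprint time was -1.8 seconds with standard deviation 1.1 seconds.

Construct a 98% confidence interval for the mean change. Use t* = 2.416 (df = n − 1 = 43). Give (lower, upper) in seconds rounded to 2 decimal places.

Paired design: SE = s_d/√n = 1.1/√44 = 0.1658.
t* = 2.416; margin of error = 2.416 × 0.1658 = 0.4006.
-1.8 ± 0.4006 → (-2.20, -1.40).

(-2.20, -1.40)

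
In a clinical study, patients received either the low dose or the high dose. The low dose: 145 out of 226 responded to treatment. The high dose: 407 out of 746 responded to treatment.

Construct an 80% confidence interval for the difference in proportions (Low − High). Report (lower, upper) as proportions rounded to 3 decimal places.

p̂₁ = 145/226 = 0.6416 and p̂₂ = 407/746 = 0.5456.
SE₁ = √(p̂₁(1−p̂₁)/n₁) = √(0.6416·0.3584/226) = 0.03190; SE₂ = √(0.5456·0.4544/746) = 0.01823.
Independent samples: SE of the difference = √(SE₁² + SE₂²) = √(0.00101761 + 0.0003323329) = 0.03674.
z* for 80% confidence is 1.282, so the margin of error is 1.282 × 0.03674 = 0.04710.
Point estimate p̂₁ − p̂₂ = 0.6416 − 0.5456 = 0.0960.
0.0960 ± 0.04710 → (0.049, 0.143).

(0.049, 0.143)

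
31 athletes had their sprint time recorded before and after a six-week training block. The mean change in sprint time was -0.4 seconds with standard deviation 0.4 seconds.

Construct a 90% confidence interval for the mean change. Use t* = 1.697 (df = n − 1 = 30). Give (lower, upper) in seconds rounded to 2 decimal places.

(-0.52, -0.28)

This is a matched-pairs design, so SE = s_d/√n = 0.4/√31 = 0.0718.
Margin = 1.697 × 0.0718 = 0.1218; the interval is -0.4 ± 0.1218 = (-0.52, -0.28).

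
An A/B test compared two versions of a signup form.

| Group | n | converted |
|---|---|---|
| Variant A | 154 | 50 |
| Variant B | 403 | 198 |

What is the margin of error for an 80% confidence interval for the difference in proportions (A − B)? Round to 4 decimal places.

0.0580

First, p̂₁ = 50/154 = 0.3247; p̂₂ = 198/403 = 0.4913.
The two standard errors are √(0.3247×0.6753/154) = 0.03773 and √(0.4913×0.5087/403) = 0.02490.
Because the samples are independent, SE_diff = √(0.03773² + 0.02490²) = 0.04521.
Using z* = 1.282 for 80%, ME = 1.282 × 0.04521 = 0.05796.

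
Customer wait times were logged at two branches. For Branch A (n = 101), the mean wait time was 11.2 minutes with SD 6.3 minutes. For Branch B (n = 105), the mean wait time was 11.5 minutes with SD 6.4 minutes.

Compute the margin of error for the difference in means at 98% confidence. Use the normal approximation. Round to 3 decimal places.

2.058

SE₁ = s₁/√n₁ = 6.3/√101 = 0.6269; SE₂ = 6.4/√105 = 0.6246.
Independent samples, unequal variances: SE_diff = √(SE₁² + SE₂²) = √(0.39300361 + 0.39012516) = 0.8849.
z* = 2.326, so margin of error = 2.326 × 0.8849 = 2.0583.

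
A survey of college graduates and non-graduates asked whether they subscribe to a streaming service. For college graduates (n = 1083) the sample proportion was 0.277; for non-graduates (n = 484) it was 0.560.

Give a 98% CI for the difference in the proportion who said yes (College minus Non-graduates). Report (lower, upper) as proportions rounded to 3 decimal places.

Each SE is √(p̂(1−p̂)/n): √(0.2770·0.7230/1083) = 0.01360 and √(0.5600·0.4400/484) = 0.02256.
SE(p̂₁ − p̂₂) = √(SE₁² + SE₂²) = √(0.00018496 + 0.0005089536) = 0.02634, since the two samples are independent.
At 98% confidence z* = 2.326; margin = 2.326 × 0.02634 = 0.06127.
The difference is 0.2770 − 0.5600 = -0.2830, so the interval is -0.2830 ± 0.06127 = (-0.344, -0.222).

(-0.344, -0.222)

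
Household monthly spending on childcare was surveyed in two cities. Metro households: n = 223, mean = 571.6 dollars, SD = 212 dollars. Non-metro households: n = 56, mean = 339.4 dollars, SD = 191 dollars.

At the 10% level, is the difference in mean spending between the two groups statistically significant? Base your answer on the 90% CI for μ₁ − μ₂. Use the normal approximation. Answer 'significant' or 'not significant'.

SE₁ = s₁/√n₁ = 212/√223 = 14.1966; SE₂ = 191/√56 = 25.5234.
Independent samples, unequal variances: SE_diff = √(SE₁² + SE₂²) = √(201.54345156 + 651.44394756) = 29.2059.
z* = 1.645, so margin of error = 1.645 × 29.2059 = 48.0437.
Difference in means = 571.6 − 339.4 = 232.2000.
232.2000 ± 48.0437 → (184.1563, 280.2437).
The interval (184.1563, 280.2437) does not contain 0, so the difference is significant.

significant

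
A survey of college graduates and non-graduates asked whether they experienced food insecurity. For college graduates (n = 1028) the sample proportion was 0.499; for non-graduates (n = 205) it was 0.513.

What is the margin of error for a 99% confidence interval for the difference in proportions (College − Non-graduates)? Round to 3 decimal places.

The two standard errors are √(0.4990×0.5010/1028) = 0.01559 and √(0.5130×0.4870/205) = 0.03491.
Because the samples are independent, SE_diff = √(0.01559² + 0.03491²) = 0.03823.
Using z* = 2.576 for 99%, ME = 2.576 × 0.03823 = 0.09848.

0.098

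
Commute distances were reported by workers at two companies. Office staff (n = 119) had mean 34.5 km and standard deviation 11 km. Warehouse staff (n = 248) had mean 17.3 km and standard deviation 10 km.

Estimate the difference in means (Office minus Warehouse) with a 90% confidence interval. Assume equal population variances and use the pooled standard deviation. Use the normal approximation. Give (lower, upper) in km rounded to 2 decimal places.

Pooled variance s_p² = [118·11² + 247·10²] / (119+248−2) = 106.7890, so s_p = 10.3339.
SE_diff = s_p·√(1/n₁ + 1/n₂) = 10.3339·√(1/119 + 1/248) = 1.1524.
z* = 1.645; margin = 1.645 × 1.1524 = 1.8957.
Difference = 34.5 − 17.3 = 17.2000.
17.2000 ± 1.8957 → (15.30, 19.10).

(15.30, 19.10)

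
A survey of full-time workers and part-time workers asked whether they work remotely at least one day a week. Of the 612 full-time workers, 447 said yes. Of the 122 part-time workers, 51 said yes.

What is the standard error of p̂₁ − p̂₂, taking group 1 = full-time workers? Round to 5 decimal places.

Sample proportions: 447/612 = 0.7304, 51/122 = 0.4180.
Each SE is √(p̂(1−p̂)/n): √(0.7304·0.2696/612) = 0.01794 and √(0.4180·0.5820/122) = 0.04465.
SE(p̂₁ − p̂₂) = √(SE₁² + SE₂²) = √(0.0003218436 + 0.0019936225) = 0.04812, since the two samples are independent.

0.04812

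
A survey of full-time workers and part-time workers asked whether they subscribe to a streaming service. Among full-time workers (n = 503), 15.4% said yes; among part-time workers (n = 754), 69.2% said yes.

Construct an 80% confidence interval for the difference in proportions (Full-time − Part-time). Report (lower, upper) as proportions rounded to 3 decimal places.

(-0.568, -0.508)

Each SE is √(p̂(1−p̂)/n): √(0.1540·0.8460/503) = 0.01609 and √(0.6920·0.3080/754) = 0.01681.
SE(p̂₁ − p̂₂) = √(SE₁² + SE₂²) = √(0.0002588881 + 0.0002825761) = 0.02327, since the two samples are independent.
At 80% confidence z* = 1.282; margin = 1.282 × 0.02327 = 0.02983.
The difference is 0.1540 − 0.6920 = -0.5380, so the interval is -0.5380 ± 0.02983 = (-0.568, -0.508).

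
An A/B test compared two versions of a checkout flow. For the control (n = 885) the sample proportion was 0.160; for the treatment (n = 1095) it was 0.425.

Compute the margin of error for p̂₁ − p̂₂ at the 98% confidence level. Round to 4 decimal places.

The two standard errors are √(0.1600×0.8400/885) = 0.01232 and √(0.4250×0.5750/1095) = 0.01494.
Because the samples are independent, SE_diff = √(0.01232² + 0.01494²) = 0.01936.
Using z* = 2.326 for 98%, ME = 2.326 × 0.01936 = 0.04503.

0.0450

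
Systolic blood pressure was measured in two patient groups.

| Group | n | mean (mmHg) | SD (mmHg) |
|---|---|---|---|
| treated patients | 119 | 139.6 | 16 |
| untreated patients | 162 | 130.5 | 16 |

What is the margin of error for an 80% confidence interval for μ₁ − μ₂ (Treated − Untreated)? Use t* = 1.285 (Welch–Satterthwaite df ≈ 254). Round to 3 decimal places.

Standard errors of each mean: 16/√119 = 1.4667 and 16/√162 = 1.2571.
SE(x̄₁ − x̄₂) = √(1.4667² + 1.2571²) = 1.9317 for independent samples with unequal variances.
With t* = 1.285, the margin is 1.285 × 1.9317 = 2.4822.

2.482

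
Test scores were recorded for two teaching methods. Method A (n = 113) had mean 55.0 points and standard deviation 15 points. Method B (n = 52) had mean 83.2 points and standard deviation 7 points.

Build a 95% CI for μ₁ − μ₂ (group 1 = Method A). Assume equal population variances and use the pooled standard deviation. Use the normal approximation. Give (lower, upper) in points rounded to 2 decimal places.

s_p = √[((n₁−1)s₁² + (n₂−1)s₂²)/(n₁+n₂−2)] = √[(112·15² + 51·7²)/163] = 13.0358.
SE = 13.0358·√(1/113 + 1/52) = 2.1844.
With z* = 1.960, margin = 1.960 × 2.1844 = 4.2814.
x̄₁ − x̄₂ = 55.0 − 83.2 = -28.2000; interval -28.2000 ± 4.2814 = (-32.48, -23.92).

(-32.48, -23.92)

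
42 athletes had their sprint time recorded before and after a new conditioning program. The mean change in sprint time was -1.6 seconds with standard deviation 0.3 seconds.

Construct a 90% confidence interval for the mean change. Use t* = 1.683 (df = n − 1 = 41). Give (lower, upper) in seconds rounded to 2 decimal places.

Paired design: SE = s_d/√n = 0.3/√42 = 0.0463.
t* = 1.683; margin of error = 1.683 × 0.0463 = 0.0779.
-1.6 ± 0.0779 → (-1.68, -1.52).

(-1.68, -1.52)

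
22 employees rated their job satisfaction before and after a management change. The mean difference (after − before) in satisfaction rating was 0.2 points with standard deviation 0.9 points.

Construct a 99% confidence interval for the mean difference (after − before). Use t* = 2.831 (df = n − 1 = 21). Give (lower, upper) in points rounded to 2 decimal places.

(-0.34, 0.74)

This is a matched-pairs design, so SE = s_d/√n = 0.9/√22 = 0.1919.
Margin = 2.831 × 0.1919 = 0.5433; the interval is 0.2 ± 0.5433 = (-0.34, 0.74).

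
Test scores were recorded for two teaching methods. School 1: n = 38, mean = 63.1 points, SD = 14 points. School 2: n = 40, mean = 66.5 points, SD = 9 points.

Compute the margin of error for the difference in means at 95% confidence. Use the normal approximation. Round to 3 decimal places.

Standard errors of each mean: 14/√38 = 2.2711 and 9/√40 = 1.4230.
SE(x̄₁ − x̄₂) = √(2.2711² + 1.4230²) = 2.6801 for independent samples with unequal variances.
With z* = 1.960, the margin is 1.960 × 2.6801 = 5.2530.

5.253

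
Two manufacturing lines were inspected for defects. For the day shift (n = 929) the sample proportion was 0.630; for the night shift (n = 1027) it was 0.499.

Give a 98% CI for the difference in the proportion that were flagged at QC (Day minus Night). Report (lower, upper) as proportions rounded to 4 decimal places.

(0.0793, 0.1827)

SE₁ = √(p̂₁(1−p̂₁)/n₁) = √(0.6300·0.3700/929) = 0.01584; SE₂ = √(0.4990·0.5010/1027) = 0.01560.
Independent samples: SE of the difference = √(SE₁² + SE₂²) = √(0.0002509056 + 0.00024336) = 0.02223.
z* for 98% confidence is 2.326, so the margin of error is 2.326 × 0.02223 = 0.05171.
Point estimate p̂₁ − p̂₂ = 0.6300 − 0.4990 = 0.1310.
0.1310 ± 0.05171 → (0.0793, 0.1827).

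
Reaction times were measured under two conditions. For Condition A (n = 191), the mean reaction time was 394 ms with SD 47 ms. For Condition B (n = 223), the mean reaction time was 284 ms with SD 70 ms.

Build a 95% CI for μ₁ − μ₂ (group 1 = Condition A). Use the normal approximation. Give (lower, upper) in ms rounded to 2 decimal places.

(98.65, 121.35)

Standard errors of each mean: 47/√191 = 3.4008 and 70/√223 = 4.6875.
SE(x̄₁ − x̄₂) = √(3.4008² + 4.6875²) = 5.7912 for independent samples with unequal variances.
With z* = 1.960, the margin is 1.960 × 5.7912 = 11.3508.
x̄₁ − x̄₂ = 394 − 284 = 110.0000; the interval is 110.0000 ± 11.3508 = (98.65, 121.35).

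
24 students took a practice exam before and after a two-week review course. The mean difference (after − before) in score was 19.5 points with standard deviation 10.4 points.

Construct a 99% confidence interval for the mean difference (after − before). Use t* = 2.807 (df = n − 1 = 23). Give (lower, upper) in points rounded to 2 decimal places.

Paired design: SE = s_d/√n = 10.4/√24 = 2.1229.
t* = 2.807; margin of error = 2.807 × 2.1229 = 5.9590.
19.5 ± 5.9590 → (13.54, 25.46).

(13.54, 25.46)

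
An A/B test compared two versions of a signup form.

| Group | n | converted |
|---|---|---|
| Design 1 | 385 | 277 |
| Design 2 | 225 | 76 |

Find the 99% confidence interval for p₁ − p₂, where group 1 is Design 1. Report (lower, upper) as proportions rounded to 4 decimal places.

(0.2813, 0.4821)

Sample proportions: 277/385 = 0.7195, 76/225 = 0.3378.
Each SE is √(p̂(1−p̂)/n): √(0.7195·0.2805/385) = 0.02290 and √(0.3378·0.6622/225) = 0.03153.
SE(p̂₁ − p̂₂) = √(SE₁² + SE₂²) = √(0.00052441 + 0.0009941409) = 0.03897, since the two samples are independent.
At 99% confidence z* = 2.576; margin = 2.576 × 0.03897 = 0.10039.
The difference is 0.7195 − 0.3378 = 0.3817, so the interval is 0.3817 ± 0.10039 = (0.2813, 0.4821).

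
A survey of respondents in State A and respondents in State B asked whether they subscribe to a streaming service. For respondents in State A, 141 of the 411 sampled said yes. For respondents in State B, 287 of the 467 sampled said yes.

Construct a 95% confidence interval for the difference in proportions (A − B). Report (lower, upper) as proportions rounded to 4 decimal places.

(-0.3352, -0.2078)

p̂₁ = 141/411 = 0.3431 and p̂₂ = 287/467 = 0.6146.
SE₁ = √(p̂₁(1−p̂₁)/n₁) = √(0.3431·0.6569/411) = 0.02342; SE₂ = √(0.6146·0.3854/467) = 0.02252.
Independent samples: SE of the difference = √(SE₁² + SE₂²) = √(0.0005484964 + 0.0005071504) = 0.03249.
z* for 95% confidence is 1.960, so the margin of error is 1.960 × 0.03249 = 0.06368.
Point estimate p̂₁ − p̂₂ = 0.3431 − 0.6146 = -0.2715.
-0.2715 ± 0.06368 → (-0.3352, -0.2078).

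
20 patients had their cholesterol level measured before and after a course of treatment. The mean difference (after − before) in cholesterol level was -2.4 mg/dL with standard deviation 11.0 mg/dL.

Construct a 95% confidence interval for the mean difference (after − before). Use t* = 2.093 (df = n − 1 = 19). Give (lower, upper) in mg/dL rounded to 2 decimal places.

(-7.55, 2.75)

Paired design: SE = s_d/√n = 11.0/√20 = 2.4597.
t* = 2.093; margin of error = 2.093 × 2.4597 = 5.1482.
-2.4 ± 5.1482 → (-7.55, 2.75).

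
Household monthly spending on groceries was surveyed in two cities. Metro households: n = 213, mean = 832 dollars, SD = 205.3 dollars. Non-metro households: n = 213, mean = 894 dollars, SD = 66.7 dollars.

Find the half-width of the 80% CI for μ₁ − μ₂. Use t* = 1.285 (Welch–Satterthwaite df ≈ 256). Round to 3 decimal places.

Per-group SEs: s₁/√n₁ = 205.3/√213 = 14.0669, s₂/√n₂ = 66.7/√213 = 4.5702.
Unpooled SE of the difference: √(197.87767561 + 20.88672804) = 14.7907.
Margin of error = t* · SE = 1.285 × 14.7907 = 19.0060.

19.006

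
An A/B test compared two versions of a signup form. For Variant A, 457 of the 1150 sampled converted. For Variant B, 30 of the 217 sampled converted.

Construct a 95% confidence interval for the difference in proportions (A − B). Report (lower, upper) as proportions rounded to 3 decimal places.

p̂₁ = 457/1150 = 0.3974 and p̂₂ = 30/217 = 0.1382.
SE₁ = √(p̂₁(1−p̂₁)/n₁) = √(0.3974·0.6026/1150) = 0.01443; SE₂ = √(0.1382·0.8618/217) = 0.02343.
Independent samples: SE of the difference = √(SE₁² + SE₂²) = √(0.0002082249 + 0.0005489649) = 0.02752.
z* for 95% confidence is 1.960, so the margin of error is 1.960 × 0.02752 = 0.05394.
Point estimate p̂₁ − p̂₂ = 0.3974 − 0.1382 = 0.2592.
0.2592 ± 0.05394 → (0.205, 0.313).

(0.205, 0.313)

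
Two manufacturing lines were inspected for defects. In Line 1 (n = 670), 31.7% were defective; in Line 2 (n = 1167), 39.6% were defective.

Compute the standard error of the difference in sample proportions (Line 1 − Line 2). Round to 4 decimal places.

0.0230

The two standard errors are √(0.3170×0.6830/670) = 0.01798 and √(0.3960×0.6040/1167) = 0.01432.
Because the samples are independent, SE_diff = √(0.01798² + 0.01432²) = 0.02299.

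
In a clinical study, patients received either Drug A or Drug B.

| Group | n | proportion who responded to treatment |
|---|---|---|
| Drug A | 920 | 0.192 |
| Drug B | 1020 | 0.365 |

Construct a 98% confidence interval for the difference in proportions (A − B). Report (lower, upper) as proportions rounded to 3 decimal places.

(-0.219, -0.127)

SE₁ = √(p̂₁(1−p̂₁)/n₁) = √(0.1920·0.8080/920) = 0.01299; SE₂ = √(0.3650·0.6350/1020) = 0.01507.
Independent samples: SE of the difference = √(SE₁² + SE₂²) = √(0.0001687401 + 0.0002271049) = 0.01990.
z* for 98% confidence is 2.326, so the margin of error is 2.326 × 0.01990 = 0.04629.
Point estimate p̂₁ − p̂₂ = 0.1920 − 0.3650 = -0.1730.
-0.1730 ± 0.04629 → (-0.219, -0.127).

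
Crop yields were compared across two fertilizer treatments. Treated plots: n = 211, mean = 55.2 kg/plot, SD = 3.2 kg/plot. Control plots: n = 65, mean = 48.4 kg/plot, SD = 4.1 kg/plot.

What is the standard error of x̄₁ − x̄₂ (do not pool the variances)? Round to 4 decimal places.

0.5542

SE₁ = s₁/√n₁ = 3.2/√211 = 0.2203; SE₂ = 4.1/√65 = 0.5085.
Independent samples, unequal variances: SE_diff = √(SE₁² + SE₂²) = √(0.04853209 + 0.25857225) = 0.5542.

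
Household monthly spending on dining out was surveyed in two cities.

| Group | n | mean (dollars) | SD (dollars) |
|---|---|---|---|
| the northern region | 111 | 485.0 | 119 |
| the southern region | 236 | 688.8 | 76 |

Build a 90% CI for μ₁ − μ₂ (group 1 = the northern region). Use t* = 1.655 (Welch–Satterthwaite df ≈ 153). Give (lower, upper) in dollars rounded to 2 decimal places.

(-224.21, -183.39)

SE₁ = s₁/√n₁ = 119/√111 = 11.2950; SE₂ = 76/√236 = 4.9472.
Independent samples, unequal variances: SE_diff = √(SE₁² + SE₂²) = √(127.577025 + 24.47478784) = 12.3309.
t* = 1.655, so margin of error = 1.655 × 12.3309 = 20.4076.
Difference in means = 485.0 − 688.8 = -203.8000.
-203.8000 ± 20.4076 → (-224.21, -183.39).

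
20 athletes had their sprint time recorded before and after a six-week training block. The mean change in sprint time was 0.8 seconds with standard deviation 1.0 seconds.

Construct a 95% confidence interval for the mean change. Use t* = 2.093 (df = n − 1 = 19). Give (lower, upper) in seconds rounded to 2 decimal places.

Paired design: SE = s_d/√n = 1.0/√20 = 0.2236.
t* = 2.093; margin of error = 2.093 × 0.2236 = 0.4680.
0.8 ± 0.4680 → (0.33, 1.27).

(0.33, 1.27)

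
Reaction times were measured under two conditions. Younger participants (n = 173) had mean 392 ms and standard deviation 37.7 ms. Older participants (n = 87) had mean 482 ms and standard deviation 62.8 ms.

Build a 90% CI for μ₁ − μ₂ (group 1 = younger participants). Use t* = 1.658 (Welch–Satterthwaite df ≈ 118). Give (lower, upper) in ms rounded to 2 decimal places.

SE₁ = s₁/√n₁ = 37.7/√173 = 2.8663; SE₂ = 62.8/√87 = 6.7329.
Independent samples, unequal variances: SE_diff = √(SE₁² + SE₂²) = √(8.21567569 + 45.33194241) = 7.3176.
t* = 1.658, so margin of error = 1.658 × 7.3176 = 12.1326.
Difference in means = 392 − 482 = -90.0000.
-90.0000 ± 12.1326 → (-102.13, -77.87).

(-102.13, -77.87)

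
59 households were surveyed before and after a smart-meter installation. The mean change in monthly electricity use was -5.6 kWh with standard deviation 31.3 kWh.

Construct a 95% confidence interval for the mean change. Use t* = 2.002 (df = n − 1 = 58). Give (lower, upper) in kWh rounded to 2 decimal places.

(-13.76, 2.56)

Paired design: SE = s_d/√n = 31.3/√59 = 4.0749.
t* = 2.002; margin of error = 2.002 × 4.0749 = 8.1579.
-5.6 ± 8.1579 → (-13.76, 2.56).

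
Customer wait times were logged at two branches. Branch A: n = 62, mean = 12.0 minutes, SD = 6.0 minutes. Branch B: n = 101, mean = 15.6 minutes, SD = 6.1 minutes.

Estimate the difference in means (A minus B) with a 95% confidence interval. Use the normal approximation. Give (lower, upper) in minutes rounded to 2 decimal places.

SE₁ = s₁/√n₁ = 6.0/√62 = 0.7620; SE₂ = 6.1/√101 = 0.6070.
Independent samples, unequal variances: SE_diff = √(SE₁² + SE₂²) = √(0.580644 + 0.368449) = 0.9742.
z* = 1.960, so margin of error = 1.960 × 0.9742 = 1.9094.
Difference in means = 12.0 − 15.6 = -3.6000.
-3.6000 ± 1.9094 → (-5.51, -1.69).

(-5.51, -1.69)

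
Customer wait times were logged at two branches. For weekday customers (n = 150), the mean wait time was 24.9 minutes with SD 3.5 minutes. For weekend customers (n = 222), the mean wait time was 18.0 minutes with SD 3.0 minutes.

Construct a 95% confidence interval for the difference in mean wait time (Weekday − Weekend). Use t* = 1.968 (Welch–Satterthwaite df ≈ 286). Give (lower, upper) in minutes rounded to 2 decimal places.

Standard errors of each mean: 3.5/√150 = 0.2858 and 3.0/√222 = 0.2013.
SE(x̄₁ − x̄₂) = √(0.2858² + 0.2013²) = 0.3496 for independent samples with unequal variances.
With t* = 1.968, the margin is 1.968 × 0.3496 = 0.6880.
x̄₁ − x̄₂ = 24.9 − 18.0 = 6.9000; the interval is 6.9000 ± 0.6880 = (6.21, 7.59).

(6.21, 7.59)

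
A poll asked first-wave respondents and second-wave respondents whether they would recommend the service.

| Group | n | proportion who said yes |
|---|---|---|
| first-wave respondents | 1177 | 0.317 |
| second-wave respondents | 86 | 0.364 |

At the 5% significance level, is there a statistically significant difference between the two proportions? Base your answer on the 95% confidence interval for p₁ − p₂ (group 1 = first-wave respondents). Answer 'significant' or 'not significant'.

The two standard errors are √(0.3170×0.6830/1177) = 0.01356 and √(0.3640×0.6360/86) = 0.05188.
Because the samples are independent, SE_diff = √(0.01356² + 0.05188²) = 0.05362.
Using z* = 1.960 for 95%, ME = 1.960 × 0.05362 = 0.10510.
p̂₁ − p̂₂ = -0.0470; interval -0.0470 ± 0.10510 gives (-0.15210, 0.05810).
The interval (-0.15210, 0.05810) contains 0, so the difference is not significant.

not significant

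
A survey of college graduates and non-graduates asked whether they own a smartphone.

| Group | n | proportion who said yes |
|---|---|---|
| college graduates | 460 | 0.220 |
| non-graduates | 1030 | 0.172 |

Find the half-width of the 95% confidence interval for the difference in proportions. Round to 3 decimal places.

0.044

Each SE is √(p̂(1−p̂)/n): √(0.2200·0.7800/460) = 0.01931 and √(0.1720·0.8280/1030) = 0.01176.
SE(p̂₁ − p̂₂) = √(SE₁² + SE₂²) = √(0.0003728761 + 0.0001382976) = 0.02261, since the two samples are independent.
At 95% confidence z* = 1.960; margin = 1.960 × 0.02261 = 0.04432.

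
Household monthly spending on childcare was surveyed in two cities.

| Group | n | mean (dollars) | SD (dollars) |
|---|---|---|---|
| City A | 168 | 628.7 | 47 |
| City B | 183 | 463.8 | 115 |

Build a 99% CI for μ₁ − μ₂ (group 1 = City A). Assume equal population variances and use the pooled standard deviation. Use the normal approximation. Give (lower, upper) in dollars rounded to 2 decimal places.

(140.35, 189.45)

s_p = √[((n₁−1)s₁² + (n₂−1)s₂²)/(n₁+n₂−2)] = √[(167·47² + 182·115²)/349] = 89.1837.
SE = 89.1837·√(1/168 + 1/183) = 9.5293.
With z* = 2.576, margin = 2.576 × 9.5293 = 24.5475.
x̄₁ − x̄₂ = 628.7 − 463.8 = 164.9000; interval 164.9000 ± 24.5475 = (140.35, 189.45).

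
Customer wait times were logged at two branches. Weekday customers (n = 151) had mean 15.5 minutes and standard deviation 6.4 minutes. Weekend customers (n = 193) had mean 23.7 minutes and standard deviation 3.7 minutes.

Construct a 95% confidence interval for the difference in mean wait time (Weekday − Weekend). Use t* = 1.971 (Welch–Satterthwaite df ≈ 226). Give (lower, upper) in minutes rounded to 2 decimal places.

Standard errors of each mean: 6.4/√151 = 0.5208 and 3.7/√193 = 0.2663.
SE(x̄₁ − x̄₂) = √(0.5208² + 0.2663²) = 0.5849 for independent samples with unequal variances.
With t* = 1.971, the margin is 1.971 × 0.5849 = 1.1528.
x̄₁ − x̄₂ = 15.5 − 23.7 = -8.2000; the interval is -8.2000 ± 1.1528 = (-9.35, -7.05).

(-9.35, -7.05)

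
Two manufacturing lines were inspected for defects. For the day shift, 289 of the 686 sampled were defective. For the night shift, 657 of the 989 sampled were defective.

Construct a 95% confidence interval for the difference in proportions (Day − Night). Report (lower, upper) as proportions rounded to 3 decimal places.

(-0.290, -0.196)

First, p̂₁ = 289/686 = 0.4213; p̂₂ = 657/989 = 0.6643.
The two standard errors are √(0.4213×0.5787/686) = 0.01885 and √(0.6643×0.3357/989) = 0.01502.
Because the samples are independent, SE_diff = √(0.01885² + 0.01502²) = 0.02410.
Using z* = 1.960 for 95%, ME = 1.960 × 0.02410 = 0.04724.
p̂₁ − p̂₂ = -0.2430; interval -0.2430 ± 0.04724 gives (-0.290, -0.196).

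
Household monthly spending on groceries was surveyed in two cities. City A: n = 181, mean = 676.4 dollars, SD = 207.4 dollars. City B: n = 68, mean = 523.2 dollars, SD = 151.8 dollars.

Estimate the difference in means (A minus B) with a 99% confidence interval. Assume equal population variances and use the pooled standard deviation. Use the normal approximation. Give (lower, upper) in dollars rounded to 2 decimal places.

s_p = √[((n₁−1)s₁² + (n₂−1)s₂²)/(n₁+n₂−2)] = √[(180·207.4² + 67·151.8²)/247] = 193.9004.
SE = 193.9004·√(1/181 + 1/68) = 27.5794.
With z* = 2.576, margin = 2.576 × 27.5794 = 71.0445.
x̄₁ − x̄₂ = 676.4 − 523.2 = 153.2000; interval 153.2000 ± 71.0445 = (82.16, 224.24).

(82.16, 224.24)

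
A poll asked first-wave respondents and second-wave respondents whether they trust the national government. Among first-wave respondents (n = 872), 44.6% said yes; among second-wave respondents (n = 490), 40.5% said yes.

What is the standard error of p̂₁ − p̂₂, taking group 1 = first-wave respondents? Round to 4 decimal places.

SE₁ = √(p̂₁(1−p̂₁)/n₁) = √(0.4460·0.5540/872) = 0.01683; SE₂ = √(0.4050·0.5950/490) = 0.02218.
Independent samples: SE of the difference = √(SE₁² + SE₂²) = √(0.0002832489 + 0.0004919524) = 0.02784.

0.0278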